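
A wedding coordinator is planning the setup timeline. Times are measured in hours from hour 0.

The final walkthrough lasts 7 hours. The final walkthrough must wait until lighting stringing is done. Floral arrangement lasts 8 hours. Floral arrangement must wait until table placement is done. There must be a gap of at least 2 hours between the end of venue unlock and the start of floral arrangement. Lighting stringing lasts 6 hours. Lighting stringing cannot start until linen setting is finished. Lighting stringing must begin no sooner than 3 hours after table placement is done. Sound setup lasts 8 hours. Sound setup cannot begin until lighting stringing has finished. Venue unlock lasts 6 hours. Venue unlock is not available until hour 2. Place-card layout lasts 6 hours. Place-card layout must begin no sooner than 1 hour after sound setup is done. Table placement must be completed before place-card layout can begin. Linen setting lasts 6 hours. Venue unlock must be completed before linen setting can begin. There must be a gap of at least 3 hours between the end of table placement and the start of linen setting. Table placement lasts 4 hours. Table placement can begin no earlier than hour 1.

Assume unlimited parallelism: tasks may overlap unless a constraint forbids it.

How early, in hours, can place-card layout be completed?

35

Table placement cannot begin until its own release at hour 1. It runs from hour 1 to 1 + 4 = hour 5.
Venue unlock waits on its own release at hour 2, so it starts at hour 2 and finishes at 2 + 6 = hour 8.
Linen setting needs all of venue unlock (finishes hour 8); table placement (finishes hour 5, plus 3-hour gap → hour 8). That puts its earliest start at hour 8; it finishes at 8 + 6 = hour 14.
For lighting stringing: linen setting (finishes hour 14); table placement (finishes hour 5, plus 3-hour gap → hour 8). Taking the maximum gives a start of hour 14, and it finishes at 14 + 6 = hour 20.
After lighting stringing (finishes hour 20), sound setup can start at hour 20 and finishes at hour 28.
Place-card layout has to wait for sound setup (finishes hour 28, plus 1-hour gap → hour 29); table placement (finishes hour 5). The latest of these is hour 29, so place-card layout runs hour 29 to 29 + 6 = hour 35.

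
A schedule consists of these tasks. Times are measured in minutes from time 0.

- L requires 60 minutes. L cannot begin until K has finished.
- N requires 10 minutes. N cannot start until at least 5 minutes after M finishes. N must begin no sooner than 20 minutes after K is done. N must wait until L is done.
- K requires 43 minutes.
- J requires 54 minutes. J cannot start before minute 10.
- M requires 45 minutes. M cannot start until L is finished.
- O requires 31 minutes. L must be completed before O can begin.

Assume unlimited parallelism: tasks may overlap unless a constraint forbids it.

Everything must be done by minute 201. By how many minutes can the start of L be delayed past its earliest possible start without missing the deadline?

K can start immediately at minute 0; it finishes at minute 43.
L cannot begin until K (finishes minute 43). It runs from minute 43 to 43 + 60 = minute 103.

Working backward from the deadline:
Nothing follows N; the deadline of minute 201 is its only limit. It must start by 201 − 10 = minute 191.
M has to be done before N (must start by minute 191, minus 5-minute gap → minute 186). That means finishing by minute 186, i.e. starting by 186 − 45 = minute 141.
O has no dependents, so it just needs to finish by minute 201. Starting by 201 − 31 = minute 170 achieves that.
L has several dependents: M (must start by minute 141); N (must start by minute 191); O (must start by minute 170). The earliest of those limits is minute 141, so L must start by 141 − 60 = minute 81.
So L can start as early as minute 43 and as late as minute 81, giving 81 − 43 = 38 minutes of slack.

38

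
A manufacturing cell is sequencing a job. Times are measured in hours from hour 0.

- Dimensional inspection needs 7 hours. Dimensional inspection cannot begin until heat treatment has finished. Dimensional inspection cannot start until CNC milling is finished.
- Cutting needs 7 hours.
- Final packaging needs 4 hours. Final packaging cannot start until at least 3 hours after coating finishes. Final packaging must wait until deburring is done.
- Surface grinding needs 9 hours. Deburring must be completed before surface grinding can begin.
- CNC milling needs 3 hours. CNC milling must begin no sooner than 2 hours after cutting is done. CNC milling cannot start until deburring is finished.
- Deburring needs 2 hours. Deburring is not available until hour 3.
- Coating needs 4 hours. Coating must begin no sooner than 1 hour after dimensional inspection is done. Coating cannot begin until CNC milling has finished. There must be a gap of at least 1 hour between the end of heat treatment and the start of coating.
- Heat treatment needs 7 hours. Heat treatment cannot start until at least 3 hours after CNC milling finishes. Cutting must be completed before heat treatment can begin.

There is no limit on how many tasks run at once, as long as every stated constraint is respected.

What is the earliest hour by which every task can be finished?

Deburring cannot begin until its own release at hour 3. It runs from hour 3 to 3 + 2 = hour 5.
Surface grinding cannot begin until deburring (finishes hour 5). It runs from hour 5 to 5 + 9 = hour 14.
Nothing blocks cutting, so it runs from hour 0 to hour 7.
For CNC milling: cutting (finishes hour 7, plus 2-hour gap → hour 9); deburring (finishes hour 5). Taking the maximum gives a start of hour 9, and it finishes at 9 + 3 = hour 12.
Heat treatment needs all of CNC milling (finishes hour 12, plus 3-hour gap → hour 15); cutting (finishes hour 7). That puts its earliest start at hour 15; it finishes at 15 + 7 = hour 22.
Dimensional inspection has to wait for heat treatment (finishes hour 22); CNC milling (finishes hour 12). The latest of these is hour 22, so dimensional inspection runs hour 22 to 22 + 7 = hour 29.
For coating: dimensional inspection (finishes hour 29, plus 1-hour gap → hour 30); CNC milling (finishes hour 12); heat treatment (finishes hour 22, plus 1-hour gap → hour 23). Taking the maximum gives a start of hour 30, and it finishes at 30 + 4 = hour 34.
For final packaging: coating (finishes hour 34, plus 3-hour gap → hour 37); deburring (finishes hour 5). Taking the maximum gives a start of hour 37, and it finishes at 37 + 4 = hour 41.
All tasks are finished once the last one completes. Finish times: Cutting at 7, Deburring at 5, CNC milling at 12, Heat treatment at 22, Surface grinding at 14, Dimensional inspection at 29, Coating at 34, Final packaging at 41. The latest is hour 41.

41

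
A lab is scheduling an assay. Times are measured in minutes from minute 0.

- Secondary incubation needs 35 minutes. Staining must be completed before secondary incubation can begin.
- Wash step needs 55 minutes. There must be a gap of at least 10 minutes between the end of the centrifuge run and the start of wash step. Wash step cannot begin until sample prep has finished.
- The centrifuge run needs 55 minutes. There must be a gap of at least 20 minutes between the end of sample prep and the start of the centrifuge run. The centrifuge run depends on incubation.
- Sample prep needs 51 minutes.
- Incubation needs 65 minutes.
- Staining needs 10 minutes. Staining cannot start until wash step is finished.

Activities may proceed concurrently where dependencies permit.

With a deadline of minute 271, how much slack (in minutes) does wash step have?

Incubation can start immediately at minute 0; it finishes at minute 65.
Nothing blocks sample prep, so it runs from minute 0 to minute 51.
The centrifuge run needs all of sample prep (finishes minute 51, plus 20-minute gap → minute 71); incubation (finishes minute 65). That puts its earliest start at minute 71; it finishes at 71 + 55 = minute 126.
Wash step needs all of the centrifuge run (finishes minute 126, plus 10-minute gap → minute 136); sample prep (finishes minute 51). That puts its earliest start at minute 136; it finishes at 136 + 55 = minute 191.

Working backward from the deadline:
To finish by minute 271, secondary incubation (duration 35) must start no later than minute 236.
Staining must finish before secondary incubation (must start by minute 236). With a 10-minute duration, staining must start by 236 − 10 = minute 226.
Wash step must finish before staining (must start by minute 226). With a 55-minute duration, wash step must start by 226 − 55 = minute 171.
So wash step can start as early as minute 136 and as late as minute 171, giving 171 − 136 = 35 minutes of slack.

35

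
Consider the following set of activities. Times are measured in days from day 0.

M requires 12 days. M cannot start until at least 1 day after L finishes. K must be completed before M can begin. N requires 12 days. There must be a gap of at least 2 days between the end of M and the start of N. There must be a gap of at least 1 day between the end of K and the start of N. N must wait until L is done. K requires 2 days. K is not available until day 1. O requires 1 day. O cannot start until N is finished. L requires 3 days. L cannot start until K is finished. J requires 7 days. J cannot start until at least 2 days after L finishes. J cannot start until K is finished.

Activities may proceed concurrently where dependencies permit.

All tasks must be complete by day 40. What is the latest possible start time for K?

7

To finish by day 40, J (duration 7) must start no later than day 33.
O has no dependents, so it just needs to finish by day 40. Starting by 40 − 1 = day 39 achieves that.
N feeds into O (must start by day 39); so N must finish by day 39 and therefore start by day 27.
Since N (must start by day 27, minus 2-day gap → day 25) depends on it, M must finish by day 25. Backing off its 12-day duration gives a latest start of day 13.
L must finish in time for J (must start by day 33, minus 2-day gap → day 31); M (must start by day 13, minus 1-day gap → day 12); N (must start by day 27). The tightest is day 12, so L must start by 12 − 3 = day 9.
K feeds J (must start by day 33); L (must start by day 9); M (must start by day 13); N (must start by day 27, minus 1-day gap → day 26). Taking the minimum, K must finish by day 9 and start by 9 − 2 = day 7.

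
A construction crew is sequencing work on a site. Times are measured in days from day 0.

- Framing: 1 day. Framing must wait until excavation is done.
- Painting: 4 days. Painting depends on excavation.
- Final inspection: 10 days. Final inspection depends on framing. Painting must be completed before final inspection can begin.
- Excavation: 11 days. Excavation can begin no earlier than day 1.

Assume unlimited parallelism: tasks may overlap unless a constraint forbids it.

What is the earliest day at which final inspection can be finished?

Excavation cannot begin until its own release at day 1. It runs from day 1 to 1 + 11 = day 12.
After excavation (finishes day 12), painting can start at day 12 and finishes at day 16.
Framing waits on excavation (finishes day 12), so it starts at day 12 and finishes at 12 + 1 = day 13.
Final inspection needs all of framing (finishes day 13); painting (finishes day 16). That puts its earliest start at day 16; it finishes at 16 + 10 = day 26.

26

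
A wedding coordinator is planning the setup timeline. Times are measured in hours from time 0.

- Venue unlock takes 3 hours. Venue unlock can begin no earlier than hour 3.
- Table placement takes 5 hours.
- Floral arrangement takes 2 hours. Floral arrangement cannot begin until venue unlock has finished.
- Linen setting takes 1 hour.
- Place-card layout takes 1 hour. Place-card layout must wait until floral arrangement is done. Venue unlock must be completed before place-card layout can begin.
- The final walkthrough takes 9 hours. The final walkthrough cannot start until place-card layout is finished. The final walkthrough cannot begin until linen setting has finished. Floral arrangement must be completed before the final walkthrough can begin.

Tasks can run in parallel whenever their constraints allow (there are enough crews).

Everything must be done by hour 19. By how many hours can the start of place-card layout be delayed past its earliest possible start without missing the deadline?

1

After its own release at hour 3, venue unlock can start at hour 3 and finishes at hour 6.
After venue unlock (finishes hour 6), floral arrangement can start at hour 6 and finishes at hour 8.
For place-card layout: floral arrangement (finishes hour 8); venue unlock (finishes hour 6). Taking the maximum gives a start of hour 8, and it finishes at 8 + 1 = hour 9.

Working backward from the deadline:
The final walkthrough has no dependents, so it just needs to finish by hour 19. Starting by 19 − 9 = hour 10 achieves that.
Place-card layout feeds into the final walkthrough (must start by hour 10); so place-card layout must finish by hour 10 and therefore start by hour 9.
So place-card layout can start as early as hour 8 and as late as hour 9, giving 9 − 8 = 1 hour of slack.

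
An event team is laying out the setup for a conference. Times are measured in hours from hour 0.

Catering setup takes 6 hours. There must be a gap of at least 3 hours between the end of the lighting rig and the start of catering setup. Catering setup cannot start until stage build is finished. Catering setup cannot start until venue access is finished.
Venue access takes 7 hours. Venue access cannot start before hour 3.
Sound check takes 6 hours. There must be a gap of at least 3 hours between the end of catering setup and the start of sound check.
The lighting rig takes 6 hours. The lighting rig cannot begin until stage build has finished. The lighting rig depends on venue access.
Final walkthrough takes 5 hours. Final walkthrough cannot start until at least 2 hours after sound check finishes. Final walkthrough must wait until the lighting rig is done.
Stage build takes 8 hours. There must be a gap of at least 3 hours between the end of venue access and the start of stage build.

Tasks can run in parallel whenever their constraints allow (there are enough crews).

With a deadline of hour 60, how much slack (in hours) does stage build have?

Venue access waits on its own release at hour 3, so it starts at hour 3 and finishes at 3 + 7 = hour 10.
Stage build cannot begin until venue access (finishes hour 10, plus 3-hour gap → hour 13). It runs from hour 13 to 13 + 8 = hour 21.

Working backward from the deadline:
To finish by hour 60, final walkthrough (duration 5) must start no later than hour 55.
Sound check has to be done before final walkthrough (must start by hour 55, minus 2-hour gap → hour 53). That means finishing by hour 53, i.e. starting by 53 − 6 = hour 47.
Since sound check (must start by hour 47, minus 3-hour gap → hour 44) depends on it, catering setup must finish by hour 44. Backing off its 6-hour duration gives a latest start of hour 38.
For the lighting rig: catering setup (must start by hour 38, minus 3-hour gap → hour 35); final walkthrough (must start by hour 55). The most restrictive is hour 35; with a 6-hour duration, the lighting rig must start by hour 29.
Stage build feeds the lighting rig (must start by hour 29); catering setup (must start by hour 38). Taking the minimum, stage build must finish by hour 29 and start by 29 − 8 = hour 21.
So stage build can start as early as hour 13 and as late as hour 21, giving 21 − 13 = 8 hours of slack.

8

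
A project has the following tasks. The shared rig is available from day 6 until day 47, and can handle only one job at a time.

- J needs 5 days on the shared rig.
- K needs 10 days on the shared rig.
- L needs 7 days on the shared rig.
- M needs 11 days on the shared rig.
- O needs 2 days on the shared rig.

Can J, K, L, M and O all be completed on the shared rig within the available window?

The shared rig window is 47 − 6 = 41 days.
Running back to back, the jobs need 5 + 10 + 7 + 11 + 2 = 35 days on the shared rig.
Since 35 ≤ 41, they fit within the window.

Yes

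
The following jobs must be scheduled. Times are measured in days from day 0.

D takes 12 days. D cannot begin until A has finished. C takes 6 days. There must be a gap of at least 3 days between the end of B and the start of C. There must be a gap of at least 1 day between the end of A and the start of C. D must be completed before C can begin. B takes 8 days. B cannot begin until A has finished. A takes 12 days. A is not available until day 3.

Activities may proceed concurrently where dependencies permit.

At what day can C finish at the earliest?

33

A waits on its own release at day 3, so it starts at day 3 and finishes at 3 + 12 = day 15.
D cannot begin until A (finishes day 15). It runs from day 15 to 15 + 12 = day 27.
After A (finishes day 15), B can start at day 15 and finishes at day 23.
C needs all of B (finishes day 23, plus 3-day gap → day 26); A (finishes day 15, plus 1-day gap → day 16); D (finishes day 27). That puts its earliest start at day 27; it finishes at 27 + 6 = day 33.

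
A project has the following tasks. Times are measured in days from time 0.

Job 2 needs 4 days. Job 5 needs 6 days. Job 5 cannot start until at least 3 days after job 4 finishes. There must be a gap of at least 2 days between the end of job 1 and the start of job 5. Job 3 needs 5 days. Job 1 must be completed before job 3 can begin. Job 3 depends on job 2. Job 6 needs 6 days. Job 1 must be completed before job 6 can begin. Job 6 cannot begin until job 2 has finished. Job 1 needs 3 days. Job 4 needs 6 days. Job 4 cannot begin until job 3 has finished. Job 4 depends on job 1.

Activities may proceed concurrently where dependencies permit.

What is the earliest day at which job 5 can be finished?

24

Job 2 can start immediately at day 0; it finishes at day 4.
Job 1 has no prerequisites, so it starts at day 0 and finishes at day 3.
Job 3 has to wait for job 1 (finishes day 3); job 2 (finishes day 4). The latest of these is day 4, so job 3 runs day 4 to 4 + 5 = day 9.
Job 4 cannot start until job 3 (finishes day 9); job 1 (finishes day 3). The controlling bound is day 9, so job 4 finishes at 9 + 6 = day 15.
For job 5: job 4 (finishes day 15, plus 3-day gap → day 18); job 1 (finishes day 3, plus 2-day gap → day 5). Taking the maximum gives a start of day 18, and it finishes at 18 + 6 = day 24.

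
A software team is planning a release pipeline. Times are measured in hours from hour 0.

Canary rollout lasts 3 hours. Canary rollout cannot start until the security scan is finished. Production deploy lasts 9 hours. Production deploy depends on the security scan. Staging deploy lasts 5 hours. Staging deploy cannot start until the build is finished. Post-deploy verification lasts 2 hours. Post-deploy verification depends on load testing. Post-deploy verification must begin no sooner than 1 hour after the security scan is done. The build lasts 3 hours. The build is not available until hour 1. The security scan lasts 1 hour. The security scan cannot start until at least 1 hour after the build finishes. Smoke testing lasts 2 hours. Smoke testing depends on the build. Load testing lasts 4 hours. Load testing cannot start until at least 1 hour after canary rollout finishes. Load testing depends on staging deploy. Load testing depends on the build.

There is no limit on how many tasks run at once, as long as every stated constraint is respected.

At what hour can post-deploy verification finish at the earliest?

The build waits on its own release at hour 1, so it starts at hour 1 and finishes at 1 + 3 = hour 4.
Staging deploy waits on the build (finishes hour 4), so it starts at hour 4 and finishes at 4 + 5 = hour 9.
The security scan cannot begin until the build (finishes hour 4, plus 1-hour gap → hour 5). It runs from hour 5 to 5 + 1 = hour 6.
After the security scan (finishes hour 6), canary rollout can start at hour 6 and finishes at hour 9.
Load testing needs all of canary rollout (finishes hour 9, plus 1-hour gap → hour 10); staging deploy (finishes hour 9); the build (finishes hour 4). That puts its earliest start at hour 10; it finishes at 10 + 4 = hour 14.
Post-deploy verification has to wait for load testing (finishes hour 14); the security scan (finishes hour 6, plus 1-hour gap → hour 7). The latest of these is hour 14, so post-deploy verification runs hour 14 to 14 + 2 = hour 16.

16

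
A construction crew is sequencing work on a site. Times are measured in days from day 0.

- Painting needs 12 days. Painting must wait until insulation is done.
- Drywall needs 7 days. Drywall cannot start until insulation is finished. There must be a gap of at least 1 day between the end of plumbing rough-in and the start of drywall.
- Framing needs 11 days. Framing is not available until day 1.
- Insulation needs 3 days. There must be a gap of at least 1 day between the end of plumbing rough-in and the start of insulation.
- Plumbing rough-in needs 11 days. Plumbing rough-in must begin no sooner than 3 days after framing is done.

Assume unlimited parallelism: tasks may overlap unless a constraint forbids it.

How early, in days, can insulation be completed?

30

After its own release at day 1, framing can start at day 1 and finishes at day 12.
Plumbing rough-in cannot begin until framing (finishes day 12, plus 3-day gap → day 15). It runs from day 15 to 15 + 11 = day 26.
After plumbing rough-in (finishes day 26, plus 1-day gap → day 27), insulation can start at day 27 and finishes at day 30.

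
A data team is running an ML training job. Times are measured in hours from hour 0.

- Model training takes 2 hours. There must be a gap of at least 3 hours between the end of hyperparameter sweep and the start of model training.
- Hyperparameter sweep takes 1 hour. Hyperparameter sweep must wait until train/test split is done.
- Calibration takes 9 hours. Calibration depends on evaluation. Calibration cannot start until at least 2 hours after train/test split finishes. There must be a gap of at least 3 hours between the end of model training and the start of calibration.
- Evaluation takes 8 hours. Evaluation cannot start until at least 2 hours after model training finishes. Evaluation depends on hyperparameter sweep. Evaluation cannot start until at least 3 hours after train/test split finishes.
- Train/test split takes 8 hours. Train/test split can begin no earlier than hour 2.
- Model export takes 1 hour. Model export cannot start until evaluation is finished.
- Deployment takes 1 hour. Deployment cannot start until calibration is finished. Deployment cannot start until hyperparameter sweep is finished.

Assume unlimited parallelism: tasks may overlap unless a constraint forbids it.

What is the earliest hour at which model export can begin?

26

After its own release at hour 2, train/test split can start at hour 2 and finishes at hour 10.
After train/test split (finishes hour 10), hyperparameter sweep can start at hour 10 and finishes at hour 11.
Model training waits on hyperparameter sweep (finishes hour 11, plus 3-hour gap → hour 14), so it starts at hour 14 and finishes at 14 + 2 = hour 16.
Evaluation cannot start until model training (finishes hour 16, plus 2-hour gap → hour 18); hyperparameter sweep (finishes hour 11); train/test split (finishes hour 10, plus 3-hour gap → hour 13). The controlling bound is hour 18, so evaluation finishes at 18 + 8 = hour 26.
Model export waits on evaluation (finishes hour 26), so the earliest it can start is hour 26.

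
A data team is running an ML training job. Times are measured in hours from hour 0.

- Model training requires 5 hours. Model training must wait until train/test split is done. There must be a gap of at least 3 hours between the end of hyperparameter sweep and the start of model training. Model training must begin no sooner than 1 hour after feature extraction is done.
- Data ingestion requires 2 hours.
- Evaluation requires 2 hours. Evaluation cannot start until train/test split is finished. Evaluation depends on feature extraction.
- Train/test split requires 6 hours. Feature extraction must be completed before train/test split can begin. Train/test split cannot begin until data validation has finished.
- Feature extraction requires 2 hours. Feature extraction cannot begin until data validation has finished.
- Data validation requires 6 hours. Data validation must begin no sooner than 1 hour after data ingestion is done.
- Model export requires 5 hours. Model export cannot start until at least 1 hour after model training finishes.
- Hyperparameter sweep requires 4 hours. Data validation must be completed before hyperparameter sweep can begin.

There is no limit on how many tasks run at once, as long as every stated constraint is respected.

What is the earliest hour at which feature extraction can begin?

9

Data ingestion can start immediately at hour 0; it finishes at hour 2.
After data ingestion (finishes hour 2, plus 1-hour gap → hour 3), data validation can start at hour 3 and finishes at hour 9.
Feature extraction waits on data validation (finishes hour 9), so the earliest it can start is hour 9.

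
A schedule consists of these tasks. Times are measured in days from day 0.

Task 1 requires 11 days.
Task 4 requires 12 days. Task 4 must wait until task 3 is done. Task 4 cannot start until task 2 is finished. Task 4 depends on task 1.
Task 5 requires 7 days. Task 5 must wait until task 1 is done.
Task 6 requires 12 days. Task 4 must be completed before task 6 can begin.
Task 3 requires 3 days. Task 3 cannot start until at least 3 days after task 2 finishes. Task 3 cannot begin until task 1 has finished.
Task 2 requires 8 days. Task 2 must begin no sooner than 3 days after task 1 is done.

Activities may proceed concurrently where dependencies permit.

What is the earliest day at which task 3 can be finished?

28

Nothing blocks task 1, so it runs from day 0 to day 11.
After task 1 (finishes day 11, plus 3-day gap → day 14), task 2 can start at day 14 and finishes at day 22.
For task 3: task 2 (finishes day 22, plus 3-day gap → day 25); task 1 (finishes day 11). Taking the maximum gives a start of day 25, and it finishes at 25 + 3 = day 28.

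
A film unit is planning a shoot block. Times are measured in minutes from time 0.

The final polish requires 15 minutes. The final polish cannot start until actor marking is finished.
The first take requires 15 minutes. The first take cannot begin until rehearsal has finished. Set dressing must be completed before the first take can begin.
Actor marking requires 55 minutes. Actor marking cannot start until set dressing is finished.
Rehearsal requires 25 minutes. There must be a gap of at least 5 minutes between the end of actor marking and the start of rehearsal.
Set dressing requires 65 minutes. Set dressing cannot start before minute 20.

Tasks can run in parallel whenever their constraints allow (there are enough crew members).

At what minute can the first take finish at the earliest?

185

Set dressing waits on its own release at minute 20, so it starts at minute 20 and finishes at 20 + 65 = minute 85.
Actor marking waits on set dressing (finishes minute 85), so it starts at minute 85 and finishes at 85 + 55 = minute 140.
Rehearsal waits on actor marking (finishes minute 140, plus 5-minute gap → minute 145), so it starts at minute 145 and finishes at 145 + 25 = minute 170.
The first take cannot start until rehearsal (finishes minute 170); set dressing (finishes minute 85). The controlling bound is minute 170, so the first take finishes at 170 + 15 = minute 185.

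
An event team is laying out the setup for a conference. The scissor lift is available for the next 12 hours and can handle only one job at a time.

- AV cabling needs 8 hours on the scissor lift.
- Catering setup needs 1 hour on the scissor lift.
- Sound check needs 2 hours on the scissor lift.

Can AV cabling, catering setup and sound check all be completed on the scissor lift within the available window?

Running back to back, the jobs need 8 + 1 + 2 = 11 hours on the scissor lift.
Since 11 ≤ 12, they fit within the window.

Yes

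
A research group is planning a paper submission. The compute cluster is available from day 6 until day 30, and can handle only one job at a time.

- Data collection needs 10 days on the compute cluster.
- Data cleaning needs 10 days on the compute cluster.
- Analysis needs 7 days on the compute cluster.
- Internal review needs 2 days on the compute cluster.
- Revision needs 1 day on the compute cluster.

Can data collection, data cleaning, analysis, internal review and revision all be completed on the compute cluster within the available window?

No

The compute cluster window is 30 − 6 = 24 days.
Running back to back, the jobs need 10 + 10 + 7 + 2 + 1 = 30 days on the compute cluster.
Since 30 > 24, they cannot all fit.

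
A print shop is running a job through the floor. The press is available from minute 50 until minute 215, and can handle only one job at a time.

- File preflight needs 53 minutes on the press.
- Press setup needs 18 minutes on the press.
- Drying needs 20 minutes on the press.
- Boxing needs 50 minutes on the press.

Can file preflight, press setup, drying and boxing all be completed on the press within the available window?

The press window is 215 − 50 = 165 minutes.
Running back to back, the jobs need 53 + 18 + 20 + 50 = 141 minutes on the press.
Since 141 ≤ 165, they fit within the window.

Yes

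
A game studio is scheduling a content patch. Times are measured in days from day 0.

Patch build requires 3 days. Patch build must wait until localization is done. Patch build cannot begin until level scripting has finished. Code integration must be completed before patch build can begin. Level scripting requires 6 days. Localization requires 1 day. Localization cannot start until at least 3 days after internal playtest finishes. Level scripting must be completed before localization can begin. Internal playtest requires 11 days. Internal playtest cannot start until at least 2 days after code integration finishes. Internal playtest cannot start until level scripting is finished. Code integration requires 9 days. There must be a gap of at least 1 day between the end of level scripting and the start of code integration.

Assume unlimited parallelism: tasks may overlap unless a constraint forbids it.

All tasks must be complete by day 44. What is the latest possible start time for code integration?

To finish by day 44, patch build (duration 3) must start no later than day 41.
Localization has to be done before patch build (must start by day 41). That means finishing by day 41, i.e. starting by 41 − 1 = day 40.
Since localization (must start by day 40, minus 3-day gap → day 37) depends on it, internal playtest must finish by day 37. Backing off its 11-day duration gives a latest start of day 26.
Code integration has several dependents: internal playtest (must start by day 26, minus 2-day gap → day 24); patch build (must start by day 41). The earliest of those limits is day 24, so code integration must start by 24 − 9 = day 15.

15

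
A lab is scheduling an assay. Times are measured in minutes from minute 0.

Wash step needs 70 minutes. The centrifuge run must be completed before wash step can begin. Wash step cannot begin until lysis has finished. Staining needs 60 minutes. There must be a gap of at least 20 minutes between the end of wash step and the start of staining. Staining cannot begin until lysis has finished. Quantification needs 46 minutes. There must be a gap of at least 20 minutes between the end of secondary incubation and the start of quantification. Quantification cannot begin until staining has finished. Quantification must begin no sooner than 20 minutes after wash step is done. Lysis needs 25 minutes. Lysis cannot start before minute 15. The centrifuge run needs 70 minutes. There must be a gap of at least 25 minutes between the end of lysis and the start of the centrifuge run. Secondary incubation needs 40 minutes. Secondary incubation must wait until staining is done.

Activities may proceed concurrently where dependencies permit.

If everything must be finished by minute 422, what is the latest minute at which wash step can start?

166

Quantification must finish by minute 422; it takes 46 minutes, so it must start by 422 − 46 = minute 376.
Secondary incubation has to be done before quantification (must start by minute 376, minus 20-minute gap → minute 356). That means finishing by minute 356, i.e. starting by 356 − 40 = minute 316.
Staining must finish in time for secondary incubation (must start by minute 316); quantification (must start by minute 376). The tightest is minute 316, so staining must start by 316 − 60 = minute 256.
Wash step has several dependents: staining (must start by minute 256, minus 20-minute gap → minute 236); quantification (must start by minute 376, minus 20-minute gap → minute 356). The earliest of those limits is minute 236, so wash step must start by 236 − 70 = minute 166.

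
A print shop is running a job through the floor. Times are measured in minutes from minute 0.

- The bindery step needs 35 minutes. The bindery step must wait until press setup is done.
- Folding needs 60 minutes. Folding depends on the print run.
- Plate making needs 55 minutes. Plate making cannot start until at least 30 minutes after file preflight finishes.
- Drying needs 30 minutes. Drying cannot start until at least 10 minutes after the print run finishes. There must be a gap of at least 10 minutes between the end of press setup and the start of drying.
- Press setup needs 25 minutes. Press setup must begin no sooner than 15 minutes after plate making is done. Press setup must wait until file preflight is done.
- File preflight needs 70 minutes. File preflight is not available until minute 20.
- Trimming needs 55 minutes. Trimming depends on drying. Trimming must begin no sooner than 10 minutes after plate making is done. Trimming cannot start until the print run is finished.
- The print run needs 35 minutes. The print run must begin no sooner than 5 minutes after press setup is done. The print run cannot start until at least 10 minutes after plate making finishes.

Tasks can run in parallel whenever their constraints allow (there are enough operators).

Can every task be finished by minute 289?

After its own release at minute 20, file preflight can start at minute 20 and finishes at minute 90.
Plate making cannot begin until file preflight (finishes minute 90, plus 30-minute gap → minute 120). It runs from minute 120 to 120 + 55 = minute 175.
Press setup cannot start until plate making (finishes minute 175, plus 15-minute gap → minute 190); file preflight (finishes minute 90). The controlling bound is minute 190, so press setup finishes at 190 + 25 = minute 215.
The bindery step waits on press setup (finishes minute 215), so it starts at minute 215 and finishes at 215 + 35 = minute 250.
The print run cannot start until press setup (finishes minute 215, plus 5-minute gap → minute 220); plate making (finishes minute 175, plus 10-minute gap → minute 185). The controlling bound is minute 220, so the print run finishes at 220 + 35 = minute 255.
After the print run (finishes minute 255), folding can start at minute 255 and finishes at minute 315.
For drying: the print run (finishes minute 255, plus 10-minute gap → minute 265); press setup (finishes minute 215, plus 10-minute gap → minute 225). Taking the maximum gives a start of minute 265, and it finishes at 265 + 30 = minute 295.
For trimming: drying (finishes minute 295); plate making (finishes minute 175, plus 10-minute gap → minute 185); the print run (finishes minute 255). Taking the maximum gives a start of minute 295, and it finishes at 295 + 55 = minute 350.
The earliest everything can be done is minute 350, which is after the deadline of 289, so it is not possible.

No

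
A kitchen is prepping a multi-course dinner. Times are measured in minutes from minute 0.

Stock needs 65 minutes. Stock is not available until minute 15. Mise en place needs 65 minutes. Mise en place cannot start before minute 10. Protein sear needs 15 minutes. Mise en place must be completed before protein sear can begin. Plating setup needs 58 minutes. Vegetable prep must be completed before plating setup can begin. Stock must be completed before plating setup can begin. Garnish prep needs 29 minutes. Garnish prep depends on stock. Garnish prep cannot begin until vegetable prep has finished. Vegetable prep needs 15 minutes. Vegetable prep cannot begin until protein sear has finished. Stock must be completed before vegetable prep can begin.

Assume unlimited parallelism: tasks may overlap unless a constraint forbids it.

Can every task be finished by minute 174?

Yes

Stock cannot begin until its own release at minute 15. It runs from minute 15 to 15 + 65 = minute 80.
Mise en place waits on its own release at minute 10, so it starts at minute 10 and finishes at 10 + 65 = minute 75.
After mise en place (finishes minute 75), protein sear can start at minute 75 and finishes at minute 90.
Vegetable prep has to wait for protein sear (finishes minute 90); stock (finishes minute 80). The latest of these is minute 90, so vegetable prep runs minute 90 to 90 + 15 = minute 105.
Garnish prep cannot start until stock (finishes minute 80); vegetable prep (finishes minute 105). The controlling bound is minute 105, so garnish prep finishes at 105 + 29 = minute 134.
Plating setup cannot start until vegetable prep (finishes minute 105); stock (finishes minute 80). The controlling bound is minute 105, so plating setup finishes at 105 + 58 = minute 163.
Every task is finished by minute 163, which is no later than the deadline of 174, so the schedule is feasible.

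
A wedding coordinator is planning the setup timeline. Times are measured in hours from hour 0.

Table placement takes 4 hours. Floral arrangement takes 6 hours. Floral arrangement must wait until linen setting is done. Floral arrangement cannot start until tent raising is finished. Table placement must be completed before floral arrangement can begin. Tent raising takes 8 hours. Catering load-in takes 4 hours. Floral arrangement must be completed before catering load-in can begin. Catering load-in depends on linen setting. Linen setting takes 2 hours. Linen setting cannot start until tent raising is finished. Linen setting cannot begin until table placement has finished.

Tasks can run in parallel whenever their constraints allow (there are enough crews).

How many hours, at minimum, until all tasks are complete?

20

Table placement can start immediately at hour 0; it finishes at hour 4.
Tent raising has no prerequisites, so it starts at hour 0 and finishes at hour 8.
Linen setting has to wait for tent raising (finishes hour 8); table placement (finishes hour 4). The latest of these is hour 8, so linen setting runs hour 8 to 8 + 2 = hour 10.
Floral arrangement needs all of linen setting (finishes hour 10); tent raising (finishes hour 8); table placement (finishes hour 4). That puts its earliest start at hour 10; it finishes at 10 + 6 = hour 16.
Catering load-in has to wait for floral arrangement (finishes hour 16); linen setting (finishes hour 10). The latest of these is hour 16, so catering load-in runs hour 16 to 16 + 4 = hour 20.
All tasks are finished once the last one completes. Finish times: Tent raising at 8, Table placement at 4, Linen setting at 10, Floral arrangement at 16, Catering load-in at 20. The latest is hour 20.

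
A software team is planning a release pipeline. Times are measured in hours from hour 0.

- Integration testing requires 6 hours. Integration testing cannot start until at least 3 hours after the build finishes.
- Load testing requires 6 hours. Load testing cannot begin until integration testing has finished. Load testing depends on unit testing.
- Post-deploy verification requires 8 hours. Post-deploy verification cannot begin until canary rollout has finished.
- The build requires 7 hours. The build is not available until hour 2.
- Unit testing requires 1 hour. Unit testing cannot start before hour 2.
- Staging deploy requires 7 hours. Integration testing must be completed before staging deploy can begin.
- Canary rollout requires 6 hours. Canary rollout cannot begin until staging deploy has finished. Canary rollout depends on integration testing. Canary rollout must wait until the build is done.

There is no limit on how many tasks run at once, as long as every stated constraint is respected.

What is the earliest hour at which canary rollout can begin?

After its own release at hour 2, the build can start at hour 2 and finishes at hour 9.
Integration testing waits on the build (finishes hour 9, plus 3-hour gap → hour 12), so it starts at hour 12 and finishes at 12 + 6 = hour 18.
After integration testing (finishes hour 18), staging deploy can start at hour 18 and finishes at hour 25.
Canary rollout waits on staging deploy (finishes hour 25); integration testing (finishes hour 18); the build (finishes hour 9). The latest of these is hour 25, which is the earliest canary rollout can start.

25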